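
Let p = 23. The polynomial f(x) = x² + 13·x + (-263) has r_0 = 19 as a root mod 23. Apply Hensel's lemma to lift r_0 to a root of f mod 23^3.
r_2 = 2066 (mod 12167)

Hensel: r_{i+1} = r_i − f(r_i)·(f′(r_i))^{-1} mod 23^{i+2}, f′(x) = 2x + 13. Iterate:
  r_0 = 19 (mod 23)
  r_1 = 479 (mod 529)
  r_2 = 2066 (mod 12167)
Final: r = 2066 satisfies f(r) ≡ 0 mod 23^3.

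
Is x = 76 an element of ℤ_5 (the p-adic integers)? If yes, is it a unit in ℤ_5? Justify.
x ∈ ℤ_5^× (unit); v_5(x) = 0

ℤ_5 = {x ∈ ℚ_5 : v_5(x) ≥ 0} and ℤ_5^× = {x ∈ ℤ_5 : v_5(x) = 0}. Here v_5(76) = v_5(num) − v_5(den) = 0; compare against these criteria.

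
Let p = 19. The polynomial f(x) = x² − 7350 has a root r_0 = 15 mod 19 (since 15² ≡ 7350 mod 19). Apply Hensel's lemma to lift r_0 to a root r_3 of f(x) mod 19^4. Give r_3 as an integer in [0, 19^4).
r_3 = 124978 (mod 130321)

Hensel's recurrence: r_{i+1} = r_i − f(r_i)·(f′(r_i))^{-1} mod 19^{i+2}, with f′(x) = 2x. Iterate:
  r_0 = 15 (mod 19)
  r_1 = 72 (mod 361)
  r_2 = 1516 (mod 6859)
  r_3 = 124978 (mod 130321)
Final: r_3 = 124978, and one checks f(r_3) ≡ 0 mod 19^4.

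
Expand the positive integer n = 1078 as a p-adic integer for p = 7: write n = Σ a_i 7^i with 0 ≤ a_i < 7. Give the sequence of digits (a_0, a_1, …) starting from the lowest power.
(a_0, a_1, …) = (0, 0, 1, 3)

Repeated division by 7 gives the digits low-to-high: 1078 = 1·7^2 + 3·7^3. Digit sequence: (0, 0, 1, 3).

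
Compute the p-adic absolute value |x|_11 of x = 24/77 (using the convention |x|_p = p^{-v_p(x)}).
|24/77|_11 = 11

Step 1 — compute v_11(x) by factoring powers of 11 out of the numerator and denominator: v_11(24/77) = -1. Step 2 — apply |x|_p = p^{-v_p(x)} = 11^{1} = 11.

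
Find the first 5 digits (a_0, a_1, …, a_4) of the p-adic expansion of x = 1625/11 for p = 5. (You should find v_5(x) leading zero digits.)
(a_0, …, a_4) = (0, 0, 0, 3, 1)

v_5(1625/11) = 3, so a_0 = ... = a_2 = 0. Factor out: x = 5^3 · u with u = 13/11 a unit in ℤ_5. Expand u iteratively via a_{v+i} = u_i mod 5, u_{i+1} = (u_i − a_{v+i})/5:
  u_0 = 13/11;  a_3 = 3;  u_1 = (u_0 − 3)/5 = -4/11
  u_1 = -4/11;  a_4 = 1;  u_2 = (u_1 − 1)/5 = -3/11
Digits: (0, 0, 0, 3, 1).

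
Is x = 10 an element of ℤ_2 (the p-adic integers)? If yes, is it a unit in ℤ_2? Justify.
x ∈ ℤ_2 but not a unit; v_2(x) = 1 > 0

ℤ_2 = {x ∈ ℚ_2 : v_2(x) ≥ 0} and ℤ_2^× = {x ∈ ℤ_2 : v_2(x) = 0}. Here v_2(10) = v_2(num) − v_2(den) = 1; compare against these criteria.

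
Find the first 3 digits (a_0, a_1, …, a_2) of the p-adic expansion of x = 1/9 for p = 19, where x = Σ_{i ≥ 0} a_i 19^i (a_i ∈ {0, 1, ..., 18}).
(a_0, …, a_2) = (17, 16, 16)

v_19(1/9) = 0 (numerator and denominator both coprime to 19), so x ∈ ℤ_19^×. Compute digits iteratively via a_i = x_i mod 19, x_{i+1} = (x_i − a_i)/19, with x_0 = x:
  x_0 = 1/9;  a_0 = 17;  x_1 = (x_0 − 17)/19 = -8/9
  x_1 = -8/9;  a_1 = 16;  x_2 = (x_1 − 16)/19 = -8/9
  x_2 = -8/9;  a_2 = 16;  x_3 = (x_2 − 16)/19 = -8/9
Digits: (17, 16, 16).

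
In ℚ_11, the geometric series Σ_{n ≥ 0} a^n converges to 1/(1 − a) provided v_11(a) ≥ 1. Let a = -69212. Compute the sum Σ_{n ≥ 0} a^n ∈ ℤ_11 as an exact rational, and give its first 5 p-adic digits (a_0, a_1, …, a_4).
Σ a^n = 1/(1 − a) = 1/69213;  first 5 digits = (1, 0, 0, 3, 6)

v_11(a) = 3 ≥ 1, so the series converges in ℤ_11 to 1/(1 − a) = 1/(1 − (-69212)) = 1/69213. Expand this rational in ℤ_11: compute digits iteratively via d_i = x_i mod 11, x_{i+1} = (x_i − d_i)/11. The first 5 digits are (1, 0, 0, 3, 6).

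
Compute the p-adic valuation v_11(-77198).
v_11(-77198) = 3

v_11(n) is the largest exponent k such that 11^k divides n. Factor out: -77198 = -11^3 · 58. (Sign doesn't affect v_p.) So v_11(-77198) = 3.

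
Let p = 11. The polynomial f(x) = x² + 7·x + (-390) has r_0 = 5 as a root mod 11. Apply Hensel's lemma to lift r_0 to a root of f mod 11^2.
r_1 = 60 (mod 121)

Hensel: r_{i+1} = r_i − f(r_i)·(f′(r_i))^{-1} mod 11^{i+2}, f′(x) = 2x + 7. Iterate:
  r_0 = 5 (mod 11)
  r_1 = 60 (mod 121)
Final: r = 60 satisfies f(r) ≡ 0 mod 11^2.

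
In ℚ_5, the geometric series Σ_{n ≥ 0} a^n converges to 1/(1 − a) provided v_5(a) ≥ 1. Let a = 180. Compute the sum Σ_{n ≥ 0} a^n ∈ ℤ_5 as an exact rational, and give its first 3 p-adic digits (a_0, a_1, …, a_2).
Σ a^n = 1/(1 − a) = -1/179;  first 3 digits = (1, 1, 3)

v_5(a) = 1 ≥ 1, so the series converges in ℤ_5 to 1/(1 − a) = 1/(1 − 180) = -1/179. Expand this rational in ℤ_5: compute digits iteratively via d_i = x_i mod 5, x_{i+1} = (x_i − d_i)/5. The first 3 digits are (1, 1, 3).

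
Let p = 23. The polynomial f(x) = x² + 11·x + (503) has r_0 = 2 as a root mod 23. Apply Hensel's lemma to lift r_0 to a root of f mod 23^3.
r_2 = 1589 (mod 12167)

Hensel: r_{i+1} = r_i − f(r_i)·(f′(r_i))^{-1} mod 23^{i+2}, f′(x) = 2x + 11. Iterate:
  r_0 = 2 (mod 23)
  r_1 = 2 (mod 529)
  r_2 = 1589 (mod 12167)
Final: r = 1589 satisfies f(r) ≡ 0 mod 23^3.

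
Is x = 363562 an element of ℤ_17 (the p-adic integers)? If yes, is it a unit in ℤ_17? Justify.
x ∈ ℤ_17 but not a unit; v_17(x) = 3 > 0

ℤ_17 = {x ∈ ℚ_17 : v_17(x) ≥ 0} and ℤ_17^× = {x ∈ ℤ_17 : v_17(x) = 0}. Here v_17(363562) = v_17(num) − v_17(den) = 3; compare against these criteria.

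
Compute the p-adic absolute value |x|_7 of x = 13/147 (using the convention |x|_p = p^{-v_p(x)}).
|13/147|_7 = 49

Step 1 — compute v_7(x) by factoring powers of 7 out of the numerator and denominator: v_7(13/147) = -2. Step 2 — apply |x|_p = p^{-v_p(x)} = 7^{2} = 49.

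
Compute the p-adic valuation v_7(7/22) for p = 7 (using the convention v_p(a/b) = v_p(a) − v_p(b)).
v_7(7/22) = 1

Factor powers of 7 from the numerator and denominator of the reduced fraction: 7 = 7^1 · 1 and 22 = 7^0 · 22. Apply v_p(a/b) = v_p(a) − v_p(b): v_7(7/22) = 1 − 0 = 1.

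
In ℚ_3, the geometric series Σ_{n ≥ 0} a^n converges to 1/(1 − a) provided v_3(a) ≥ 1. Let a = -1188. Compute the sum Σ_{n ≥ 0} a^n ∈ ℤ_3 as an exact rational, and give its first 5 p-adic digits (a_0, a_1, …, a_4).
Σ a^n = 1/(1 − a) = 1/1189;  first 5 digits = (1, 0, 0, 1, 0)

v_3(a) = 3 ≥ 1, so the series converges in ℤ_3 to 1/(1 − a) = 1/(1 − (-1188)) = 1/1189. Expand this rational in ℤ_3: compute digits iteratively via d_i = x_i mod 3, x_{i+1} = (x_i − d_i)/3. The first 5 digits are (1, 0, 0, 1, 0).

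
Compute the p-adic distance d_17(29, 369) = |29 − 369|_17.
d_17(29, 369) = 1/17

Step 1 — x − y = 29 − 369 = -340. Step 2 — v_17(-340) = 1 (factor: -340 = −(17^1 · 20); the sign does not affect v_p). Step 3 — |x − y|_17 = 17^{-1} = 1/17.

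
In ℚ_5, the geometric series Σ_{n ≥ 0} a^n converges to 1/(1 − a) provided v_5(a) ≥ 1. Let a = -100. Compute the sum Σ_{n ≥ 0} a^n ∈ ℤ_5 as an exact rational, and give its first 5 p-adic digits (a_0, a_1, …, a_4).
Σ a^n = 1/(1 − a) = 1/101;  first 5 digits = (1, 0, 1, 4, 0)

v_5(a) = 2 ≥ 1, so the series converges in ℤ_5 to 1/(1 − a) = 1/(1 − (-100)) = 1/101. Expand this rational in ℤ_5: compute digits iteratively via d_i = x_i mod 5, x_{i+1} = (x_i − d_i)/5. The first 5 digits are (1, 0, 1, 4, 0).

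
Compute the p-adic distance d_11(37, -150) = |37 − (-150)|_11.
d_11(37, -150) = 1/11

Step 1 — x − y = 37 − (-150) = 187. Step 2 — v_11(187) = 1 (factor: 187 = (11^1 · 17); the sign does not affect v_p). Step 3 — |x − y|_11 = 11^{-1} = 1/11.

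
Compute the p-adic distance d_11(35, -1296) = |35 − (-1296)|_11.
d_11(35, -1296) = 1/1331

Step 1 — x − y = 35 − (-1296) = 1331. Step 2 — v_11(1331) = 3 (factor: 1331 = (11^3 · 1); the sign does not affect v_p). Step 3 — |x − y|_11 = 11^{-3} = 1/1331.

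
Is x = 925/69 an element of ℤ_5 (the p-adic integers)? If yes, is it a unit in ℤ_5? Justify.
x ∈ ℤ_5 but not a unit; v_5(x) = 2 > 0

ℤ_5 = {x ∈ ℚ_5 : v_5(x) ≥ 0} and ℤ_5^× = {x ∈ ℤ_5 : v_5(x) = 0}. Here v_5(925/69) = v_5(num) − v_5(den) = 2; compare against these criteria.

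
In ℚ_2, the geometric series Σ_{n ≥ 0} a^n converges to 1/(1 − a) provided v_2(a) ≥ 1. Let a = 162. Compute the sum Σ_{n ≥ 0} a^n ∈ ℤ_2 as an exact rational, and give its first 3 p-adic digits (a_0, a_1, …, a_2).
Σ a^n = 1/(1 − a) = -1/161;  first 3 digits = (1, 1, 1)

v_2(a) = 1 ≥ 1, so the series converges in ℤ_2 to 1/(1 − a) = 1/(1 − 162) = -1/161. Expand this rational in ℤ_2: compute digits iteratively via d_i = x_i mod 2, x_{i+1} = (x_i − d_i)/2. The first 3 digits are (1, 1, 1).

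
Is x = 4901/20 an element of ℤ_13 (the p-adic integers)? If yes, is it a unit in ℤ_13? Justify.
x ∈ ℤ_13 but not a unit; v_13(x) = 2 > 0

ℤ_13 = {x ∈ ℚ_13 : v_13(x) ≥ 0} and ℤ_13^× = {x ∈ ℤ_13 : v_13(x) = 0}. Here v_13(4901/20) = v_13(num) − v_13(den) = 2; compare against these criteria.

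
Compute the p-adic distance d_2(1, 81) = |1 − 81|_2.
d_2(1, 81) = 1/16

Step 1 — x − y = 1 − 81 = -80. Step 2 — v_2(-80) = 4 (factor: -80 = −(2^4 · 5); the sign does not affect v_p). Step 3 — |x − y|_2 = 2^{-4} = 1/16.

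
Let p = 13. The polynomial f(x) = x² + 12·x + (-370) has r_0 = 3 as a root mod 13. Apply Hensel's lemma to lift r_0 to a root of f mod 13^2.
r_1 = 68 (mod 169)

Hensel: r_{i+1} = r_i − f(r_i)·(f′(r_i))^{-1} mod 13^{i+2}, f′(x) = 2x + 12. Iterate:
  r_0 = 3 (mod 13)
  r_1 = 68 (mod 169)
Final: r = 68 satisfies f(r) ≡ 0 mod 13^2.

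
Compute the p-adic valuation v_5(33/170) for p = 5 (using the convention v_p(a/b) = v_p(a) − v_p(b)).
v_5(33/170) = -1

Factor powers of 5 from the numerator and denominator of the reduced fraction: 33 = 5^0 · 33 and 170 = 5^1 · 34. Apply v_p(a/b) = v_p(a) − v_p(b): v_5(33/170) = 0 − 1 = -1.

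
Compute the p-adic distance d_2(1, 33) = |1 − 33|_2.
d_2(1, 33) = 1/32

Step 1 — x − y = 1 − 33 = -32. Step 2 — v_2(-32) = 5 (factor: -32 = −(2^5 · 1); the sign does not affect v_p). Step 3 — |x − y|_2 = 2^{-5} = 1/32.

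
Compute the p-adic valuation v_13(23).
v_13(23) = 0

v_13(n) is the largest exponent k such that 13^k divides n. Factor out: 23 = 13^0 · 23. (Sign doesn't affect v_p.) So v_13(23) = 0.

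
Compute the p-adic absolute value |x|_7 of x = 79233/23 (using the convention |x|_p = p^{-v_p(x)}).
|79233/23|_7 = 1/2401

Step 1 — compute v_7(x) by factoring powers of 7 out of the numerator and denominator: v_7(79233/23) = 4. Step 2 — apply |x|_p = p^{-v_p(x)} = 7^{-4} = 1/2401.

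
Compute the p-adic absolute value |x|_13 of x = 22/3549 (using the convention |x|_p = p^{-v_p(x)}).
|22/3549|_13 = 169

Step 1 — compute v_13(x) by factoring powers of 13 out of the numerator and denominator: v_13(22/3549) = -2. Step 2 — apply |x|_p = p^{-v_p(x)} = 13^{2} = 169.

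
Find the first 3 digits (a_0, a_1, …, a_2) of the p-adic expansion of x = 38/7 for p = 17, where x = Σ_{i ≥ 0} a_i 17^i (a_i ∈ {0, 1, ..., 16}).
(a_0, …, a_2) = (3, 5, 7)

v_17(38/7) = 0 (numerator and denominator both coprime to 17), so x ∈ ℤ_17^×. Compute digits iteratively via a_i = x_i mod 17, x_{i+1} = (x_i − a_i)/17, with x_0 = x:
  x_0 = 38/7;  a_0 = 3;  x_1 = (x_0 − 3)/17 = 1/7
  x_1 = 1/7;  a_1 = 5;  x_2 = (x_1 − 5)/17 = -2/7
  x_2 = -2/7;  a_2 = 7;  x_3 = (x_2 − 7)/17 = -3/7
Digits: (3, 5, 7).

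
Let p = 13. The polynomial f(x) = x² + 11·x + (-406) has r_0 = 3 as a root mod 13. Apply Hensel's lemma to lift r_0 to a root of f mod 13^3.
r_2 = 2122 (mod 2197)

Hensel: r_{i+1} = r_i − f(r_i)·(f′(r_i))^{-1} mod 13^{i+2}, f′(x) = 2x + 11. Iterate:
  r_0 = 3 (mod 13)
  r_1 = 94 (mod 169)
  r_2 = 2122 (mod 2197)
Final: r = 2122 satisfies f(r) ≡ 0 mod 13^3.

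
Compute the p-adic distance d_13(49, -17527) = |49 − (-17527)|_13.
d_13(49, -17527) = 1/2197

Step 1 — x − y = 49 − (-17527) = 17576. Step 2 — v_13(17576) = 3 (factor: 17576 = (13^3 · 8); the sign does not affect v_p). Step 3 — |x − y|_13 = 13^{-3} = 1/2197.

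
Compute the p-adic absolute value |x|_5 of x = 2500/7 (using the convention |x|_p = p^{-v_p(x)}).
|2500/7|_5 = 1/625

Step 1 — compute v_5(x) by factoring powers of 5 out of the numerator and denominator: v_5(2500/7) = 4. Step 2 — apply |x|_p = p^{-v_p(x)} = 5^{-4} = 1/625.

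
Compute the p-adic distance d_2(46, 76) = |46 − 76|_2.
d_2(46, 76) = 1/2

Step 1 — x − y = 46 − 76 = -30. Step 2 — v_2(-30) = 1 (factor: -30 = −(2^1 · 15); the sign does not affect v_p). Step 3 — |x − y|_2 = 2^{-1} = 1/2.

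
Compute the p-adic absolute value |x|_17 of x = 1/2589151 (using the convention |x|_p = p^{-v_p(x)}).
|1/2589151|_17 = 83521

Step 1 — compute v_17(x) by factoring powers of 17 out of the numerator and denominator: v_17(1/2589151) = -4. Step 2 — apply |x|_p = p^{-v_p(x)} = 17^{4} = 83521.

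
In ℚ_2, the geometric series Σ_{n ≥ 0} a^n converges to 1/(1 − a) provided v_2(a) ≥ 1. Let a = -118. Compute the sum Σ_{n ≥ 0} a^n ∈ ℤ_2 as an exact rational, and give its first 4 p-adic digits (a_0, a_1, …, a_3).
Σ a^n = 1/(1 − a) = 1/119;  first 4 digits = (1, 1, 1, 0)

v_2(a) = 1 ≥ 1, so the series converges in ℤ_2 to 1/(1 − a) = 1/(1 − (-118)) = 1/119. Expand this rational in ℤ_2: compute digits iteratively via d_i = x_i mod 2, x_{i+1} = (x_i − d_i)/2. The first 4 digits are (1, 1, 1, 0).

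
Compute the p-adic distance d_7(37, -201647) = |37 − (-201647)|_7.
d_7(37, -201647) = 1/16807

Step 1 — x − y = 37 − (-201647) = 201684. Step 2 — v_7(201684) = 5 (factor: 201684 = (7^5 · 12); the sign does not affect v_p). Step 3 — |x − y|_7 = 7^{-5} = 1/16807.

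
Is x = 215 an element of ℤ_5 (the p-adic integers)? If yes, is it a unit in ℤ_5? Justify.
x ∈ ℤ_5 but not a unit; v_5(x) = 1 > 0

ℤ_5 = {x ∈ ℚ_5 : v_5(x) ≥ 0} and ℤ_5^× = {x ∈ ℤ_5 : v_5(x) = 0}. Here v_5(215) = v_5(num) − v_5(den) = 1; compare against these criteria.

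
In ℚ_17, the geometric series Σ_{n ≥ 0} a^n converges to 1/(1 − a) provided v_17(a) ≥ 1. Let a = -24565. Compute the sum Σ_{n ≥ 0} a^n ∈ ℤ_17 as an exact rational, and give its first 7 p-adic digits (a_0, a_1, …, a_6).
Σ a^n = 1/(1 − a) = 1/24566;  first 7 digits = (1, 0, 0, 12, 16, 16, 7)

v_17(a) = 3 ≥ 1, so the series converges in ℤ_17 to 1/(1 − a) = 1/(1 − (-24565)) = 1/24566. Expand this rational in ℤ_17: compute digits iteratively via d_i = x_i mod 17, x_{i+1} = (x_i − d_i)/17. The first 7 digits are (1, 0, 0, 12, 16, 16, 7).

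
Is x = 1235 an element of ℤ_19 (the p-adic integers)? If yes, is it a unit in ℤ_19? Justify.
x ∈ ℤ_19 but not a unit; v_19(x) = 1 > 0

ℤ_19 = {x ∈ ℚ_19 : v_19(x) ≥ 0} and ℤ_19^× = {x ∈ ℤ_19 : v_19(x) = 0}. Here v_19(1235) = v_19(num) − v_19(den) = 1; compare against these criteria.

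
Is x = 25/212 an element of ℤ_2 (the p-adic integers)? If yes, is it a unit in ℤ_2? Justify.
x ∉ ℤ_2 (v_2(x) = -2 < 0)

ℤ_2 = {x ∈ ℚ_2 : v_2(x) ≥ 0} and ℤ_2^× = {x ∈ ℤ_2 : v_2(x) = 0}. Here v_2(25/212) = v_2(num) − v_2(den) = -2; compare against these criteria.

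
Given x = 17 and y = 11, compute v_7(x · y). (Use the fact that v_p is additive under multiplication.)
v_7(187) = 0

v_p(x) = 0 (factor: 17 = 7^0 · 17); v_p(y) = 0 (factor: 11 = 7^0 · 11). Additivity: v_p(xy) = v_p(x) + v_p(y) = 0 + 0 = 0. (Direct check: xy = 187 = 7^0 · (187).)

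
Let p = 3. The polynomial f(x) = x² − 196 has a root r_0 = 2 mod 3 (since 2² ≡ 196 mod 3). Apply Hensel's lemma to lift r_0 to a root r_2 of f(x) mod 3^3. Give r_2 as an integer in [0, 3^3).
r_2 = 14 (mod 27)

Hensel's recurrence: r_{i+1} = r_i − f(r_i)·(f′(r_i))^{-1} mod 3^{i+2}, with f′(x) = 2x. Iterate:
  r_0 = 2 (mod 3)
  r_1 = 5 (mod 9)
  r_2 = 14 (mod 27)
Final: r_2 = 14, and one checks f(r_2) ≡ 0 mod 3^3.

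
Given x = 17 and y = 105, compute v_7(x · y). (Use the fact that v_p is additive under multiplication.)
v_7(1785) = 1

v_p(x) = 0 (factor: 17 = 7^0 · 17); v_p(y) = 1 (factor: 105 = 7^1 · 15). Additivity: v_p(xy) = v_p(x) + v_p(y) = 0 + 1 = 1. (Direct check: xy = 1785 = 7^1 · (255).)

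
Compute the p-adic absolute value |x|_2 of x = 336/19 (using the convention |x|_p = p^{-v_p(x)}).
|336/19|_2 = 1/16

Step 1 — compute v_2(x) by factoring powers of 2 out of the numerator and denominator: v_2(336/19) = 4. Step 2 — apply |x|_p = p^{-v_p(x)} = 2^{-4} = 1/16.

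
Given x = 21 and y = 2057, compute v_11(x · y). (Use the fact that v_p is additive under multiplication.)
v_11(43197) = 2

v_p(x) = 0 (factor: 21 = 11^0 · 21); v_p(y) = 2 (factor: 2057 = 11^2 · 17). Additivity: v_p(xy) = v_p(x) + v_p(y) = 0 + 2 = 2. (Direct check: xy = 43197 = 11^2 · (357).)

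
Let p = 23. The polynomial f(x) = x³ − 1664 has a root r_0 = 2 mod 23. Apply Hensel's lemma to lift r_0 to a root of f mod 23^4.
r_3 = 246125 (mod 279841)

Hensel: r_{i+1} = r_i − f(r_i)/f′(r_i) mod 23^{i+2}, where f′(x) = 3x². Iterate:
  r_0 = 2 (mod 23)
  r_1 = 140 (mod 529)
  r_2 = 2785 (mod 12167)
  r_3 = 246125 (mod 279841)
Final: r = 246125 with f(r) ≡ 0 mod 23^4.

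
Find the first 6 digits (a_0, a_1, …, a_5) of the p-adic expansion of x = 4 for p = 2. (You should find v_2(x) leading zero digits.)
(a_0, …, a_5) = (0, 0, 1, 0, 0, 0)

v_2(4) = 2, so a_0 = ... = a_1 = 0. Factor out: x = 2^2 · u with u = 1 a unit in ℤ_2. Expand u iteratively via a_{v+i} = u_i mod 2, u_{i+1} = (u_i − a_{v+i})/2:
  u_0 = 1;  a_2 = 1;  u_1 = (u_0 − 1)/2 = 0
  u_1 = 0;  a_3 = 0;  u_2 = (u_1 − 0)/2 = 0
  u_2 = 0;  a_4 = 0;  u_3 = (u_2 − 0)/2 = 0
  u_3 = 0;  a_5 = 0;  u_4 = (u_3 − 0)/2 = 0
Digits: (0, 0, 1, 0, 0, 0).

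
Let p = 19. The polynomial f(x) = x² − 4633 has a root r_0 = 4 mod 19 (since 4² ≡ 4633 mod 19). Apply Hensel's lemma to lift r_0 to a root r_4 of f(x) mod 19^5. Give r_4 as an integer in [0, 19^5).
r_4 = 1080648 (mod 2476099)

Hensel's recurrence: r_{i+1} = r_i − f(r_i)·(f′(r_i))^{-1} mod 19^{i+2}, with f′(x) = 2x. Iterate:
  r_0 = 4 (mod 19)
  r_1 = 175 (mod 361)
  r_2 = 3785 (mod 6859)
  r_3 = 38080 (mod 130321)
  r_4 = 1080648 (mod 2476099)
Final: r_4 = 1080648, and one checks f(r_4) ≡ 0 mod 19^5.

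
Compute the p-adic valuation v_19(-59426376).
v_19(-59426376) = 5

v_19(n) is the largest exponent k such that 19^k divides n. Factor out: -59426376 = -19^5 · 24. (Sign doesn't affect v_p.) So v_19(-59426376) = 5.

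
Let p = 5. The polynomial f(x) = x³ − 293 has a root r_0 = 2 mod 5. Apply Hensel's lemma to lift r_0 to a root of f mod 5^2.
r_1 = 7 (mod 25)

Hensel: r_{i+1} = r_i − f(r_i)/f′(r_i) mod 5^{i+2}, where f′(x) = 3x². Iterate:
  r_0 = 2 (mod 5)
  r_1 = 7 (mod 25)
Final: r = 7 with f(r) ≡ 0 mod 5^2.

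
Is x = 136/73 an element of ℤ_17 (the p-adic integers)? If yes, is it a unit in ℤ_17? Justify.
x ∈ ℤ_17 but not a unit; v_17(x) = 1 > 0

ℤ_17 = {x ∈ ℚ_17 : v_17(x) ≥ 0} and ℤ_17^× = {x ∈ ℤ_17 : v_17(x) = 0}. Here v_17(136/73) = v_17(num) − v_17(den) = 1; compare against these criteria.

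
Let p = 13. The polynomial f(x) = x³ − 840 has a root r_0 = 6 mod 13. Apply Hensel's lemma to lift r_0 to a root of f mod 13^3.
r_2 = 838 (mod 2197)

Hensel: r_{i+1} = r_i − f(r_i)/f′(r_i) mod 13^{i+2}, where f′(x) = 3x². Iterate:
  r_0 = 6 (mod 13)
  r_1 = 162 (mod 169)
  r_2 = 838 (mod 2197)
Final: r = 838 with f(r) ≡ 0 mod 13^3.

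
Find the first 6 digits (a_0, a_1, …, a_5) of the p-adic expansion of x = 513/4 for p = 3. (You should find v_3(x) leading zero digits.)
(a_0, …, a_5) = (0, 0, 0, 1, 2, 2)

v_3(513/4) = 3, so a_0 = ... = a_2 = 0. Factor out: x = 3^3 · u with u = 19/4 a unit in ℤ_3. Expand u iteratively via a_{v+i} = u_i mod 3, u_{i+1} = (u_i − a_{v+i})/3:
  u_0 = 19/4;  a_3 = 1;  u_1 = (u_0 − 1)/3 = 5/4
  u_1 = 5/4;  a_4 = 2;  u_2 = (u_1 − 2)/3 = -1/4
  u_2 = -1/4;  a_5 = 2;  u_3 = (u_2 − 2)/3 = -3/4
Digits: (0, 0, 0, 1, 2, 2).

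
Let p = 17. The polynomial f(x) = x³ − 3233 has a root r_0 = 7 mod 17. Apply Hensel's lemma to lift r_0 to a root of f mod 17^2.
r_1 = 7 (mod 289)

Hensel: r_{i+1} = r_i − f(r_i)/f′(r_i) mod 17^{i+2}, where f′(x) = 3x². Iterate:
  r_0 = 7 (mod 17)
  r_1 = 7 (mod 289)
Final: r = 7 with f(r) ≡ 0 mod 17^2.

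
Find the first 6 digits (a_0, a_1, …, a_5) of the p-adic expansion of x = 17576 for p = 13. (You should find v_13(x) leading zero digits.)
(a_0, …, a_5) = (0, 0, 0, 8, 0, 0)

v_13(17576) = 3, so a_0 = ... = a_2 = 0. Factor out: x = 13^3 · u with u = 8 a unit in ℤ_13. Expand u iteratively via a_{v+i} = u_i mod 13, u_{i+1} = (u_i − a_{v+i})/13:
  u_0 = 8;  a_3 = 8;  u_1 = (u_0 − 8)/13 = 0
  u_1 = 0;  a_4 = 0;  u_2 = (u_1 − 0)/13 = 0
  u_2 = 0;  a_5 = 0;  u_3 = (u_2 − 0)/13 = 0
Digits: (0, 0, 0, 8, 0, 0).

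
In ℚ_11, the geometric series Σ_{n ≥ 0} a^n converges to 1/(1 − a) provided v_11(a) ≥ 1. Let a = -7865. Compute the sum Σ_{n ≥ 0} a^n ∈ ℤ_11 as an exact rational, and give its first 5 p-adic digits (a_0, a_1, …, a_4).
Σ a^n = 1/(1 − a) = 1/7866;  first 5 digits = (1, 0, 1, 5, 0)

v_11(a) = 2 ≥ 1, so the series converges in ℤ_11 to 1/(1 − a) = 1/(1 − (-7865)) = 1/7866. Expand this rational in ℤ_11: compute digits iteratively via d_i = x_i mod 11, x_{i+1} = (x_i − d_i)/11. The first 5 digits are (1, 0, 1, 5, 0).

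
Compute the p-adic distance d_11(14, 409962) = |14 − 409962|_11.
d_11(14, 409962) = 1/14641

Step 1 — x − y = 14 − 409962 = -409948. Step 2 — v_11(-409948) = 4 (factor: -409948 = −(11^4 · 28); the sign does not affect v_p). Step 3 — |x − y|_11 = 11^{-4} = 1/14641.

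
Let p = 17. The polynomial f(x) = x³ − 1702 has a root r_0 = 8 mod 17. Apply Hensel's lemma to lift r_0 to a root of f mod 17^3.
r_2 = 3425 (mod 4913)

Hensel: r_{i+1} = r_i − f(r_i)/f′(r_i) mod 17^{i+2}, where f′(x) = 3x². Iterate:
  r_0 = 8 (mod 17)
  r_1 = 246 (mod 289)
  r_2 = 3425 (mod 4913)
Final: r = 3425 with f(r) ≡ 0 mod 17^3.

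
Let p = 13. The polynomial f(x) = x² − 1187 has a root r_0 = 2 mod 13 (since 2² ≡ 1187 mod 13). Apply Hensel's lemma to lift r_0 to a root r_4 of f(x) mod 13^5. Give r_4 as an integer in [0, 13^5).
r_4 = 7438 (mod 371293)

Hensel's recurrence: r_{i+1} = r_i − f(r_i)·(f′(r_i))^{-1} mod 13^{i+2}, with f′(x) = 2x. Iterate:
  r_0 = 2 (mod 13)
  r_1 = 2 (mod 169)
  r_2 = 847 (mod 2197)
  r_3 = 7438 (mod 28561)
  r_4 = 7438 (mod 371293)
Final: r_4 = 7438, and one checks f(r_4) ≡ 0 mod 13^5.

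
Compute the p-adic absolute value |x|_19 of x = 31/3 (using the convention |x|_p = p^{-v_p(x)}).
|31/3|_19 = 1

Step 1 — compute v_19(x) by factoring powers of 19 out of the numerator and denominator: v_19(31/3) = 0. Step 2 — apply |x|_p = p^{-v_p(x)} = 19^{0} = 1.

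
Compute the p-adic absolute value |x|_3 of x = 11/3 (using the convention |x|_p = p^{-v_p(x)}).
|11/3|_3 = 3

Step 1 — compute v_3(x) by factoring powers of 3 out of the numerator and denominator: v_3(11/3) = -1. Step 2 — apply |x|_p = p^{-v_p(x)} = 3^{1} = 3.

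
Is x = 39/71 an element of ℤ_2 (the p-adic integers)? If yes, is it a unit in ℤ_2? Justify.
x ∈ ℤ_2^× (unit); v_2(x) = 0

ℤ_2 = {x ∈ ℚ_2 : v_2(x) ≥ 0} and ℤ_2^× = {x ∈ ℤ_2 : v_2(x) = 0}. Here v_2(39/71) = v_2(num) − v_2(den) = 0; compare against these criteria.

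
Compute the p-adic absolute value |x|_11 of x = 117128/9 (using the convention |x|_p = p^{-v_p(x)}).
|117128/9|_11 = 1/14641

Step 1 — compute v_11(x) by factoring powers of 11 out of the numerator and denominator: v_11(117128/9) = 4. Step 2 — apply |x|_p = p^{-v_p(x)} = 11^{-4} = 1/14641.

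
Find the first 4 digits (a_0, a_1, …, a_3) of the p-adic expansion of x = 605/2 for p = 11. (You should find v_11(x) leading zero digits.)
(a_0, …, a_3) = (0, 0, 8, 5)

v_11(605/2) = 2, so a_0 = ... = a_1 = 0. Factor out: x = 11^2 · u with u = 5/2 a unit in ℤ_11. Expand u iteratively via a_{v+i} = u_i mod 11, u_{i+1} = (u_i − a_{v+i})/11:
  u_0 = 5/2;  a_2 = 8;  u_1 = (u_0 − 8)/11 = -1/2
  u_1 = -1/2;  a_3 = 5;  u_2 = (u_1 − 5)/11 = -1/2
Digits: (0, 0, 8, 5).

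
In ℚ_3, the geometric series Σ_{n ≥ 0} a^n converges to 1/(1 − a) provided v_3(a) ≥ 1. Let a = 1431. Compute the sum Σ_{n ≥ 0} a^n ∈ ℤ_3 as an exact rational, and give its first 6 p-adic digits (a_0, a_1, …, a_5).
Σ a^n = 1/(1 − a) = -1/1430;  first 6 digits = (1, 0, 0, 2, 2, 2)

v_3(a) = 3 ≥ 1, so the series converges in ℤ_3 to 1/(1 − a) = 1/(1 − 1431) = -1/1430. Expand this rational in ℤ_3: compute digits iteratively via d_i = x_i mod 3, x_{i+1} = (x_i − d_i)/3. The first 6 digits are (1, 0, 0, 2, 2, 2).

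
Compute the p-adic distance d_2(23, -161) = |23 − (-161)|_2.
d_2(23, -161) = 1/8

Step 1 — x − y = 23 − (-161) = 184. Step 2 — v_2(184) = 3 (factor: 184 = (2^3 · 23); the sign does not affect v_p). Step 3 — |x − y|_2 = 2^{-3} = 1/8.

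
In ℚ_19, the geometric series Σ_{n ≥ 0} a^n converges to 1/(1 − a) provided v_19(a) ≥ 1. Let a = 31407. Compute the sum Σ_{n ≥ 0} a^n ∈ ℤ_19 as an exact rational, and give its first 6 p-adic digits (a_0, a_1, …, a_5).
Σ a^n = 1/(1 − a) = -1/31406;  first 6 digits = (1, 0, 11, 4, 7, 18)

v_19(a) = 2 ≥ 1, so the series converges in ℤ_19 to 1/(1 − a) = 1/(1 − 31407) = -1/31406. Expand this rational in ℤ_19: compute digits iteratively via d_i = x_i mod 19, x_{i+1} = (x_i − d_i)/19. The first 6 digits are (1, 0, 11, 4, 7, 18).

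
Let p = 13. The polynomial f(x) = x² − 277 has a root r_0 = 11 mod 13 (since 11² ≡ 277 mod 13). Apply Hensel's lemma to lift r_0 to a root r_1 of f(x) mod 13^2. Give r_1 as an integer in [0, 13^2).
r_1 = 141 (mod 169)

Hensel's recurrence: r_{i+1} = r_i − f(r_i)·(f′(r_i))^{-1} mod 13^{i+2}, with f′(x) = 2x. Iterate:
  r_0 = 11 (mod 13)
  r_1 = 141 (mod 169)
Final: r_1 = 141, and one checks f(r_1) ≡ 0 mod 13^2.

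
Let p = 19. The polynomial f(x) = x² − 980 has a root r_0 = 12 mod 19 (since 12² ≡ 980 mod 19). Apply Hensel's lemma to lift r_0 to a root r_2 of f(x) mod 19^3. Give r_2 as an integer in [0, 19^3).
r_2 = 6244 (mod 6859)

Hensel's recurrence: r_{i+1} = r_i − f(r_i)·(f′(r_i))^{-1} mod 19^{i+2}, with f′(x) = 2x. Iterate:
  r_0 = 12 (mod 19)
  r_1 = 107 (mod 361)
  r_2 = 6244 (mod 6859)
Final: r_2 = 6244, and one checks f(r_2) ≡ 0 mod 19^3.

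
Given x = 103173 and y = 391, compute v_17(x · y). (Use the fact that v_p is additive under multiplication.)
v_17(40340643) = 4

v_p(x) = 3 (factor: 103173 = 17^3 · 21); v_p(y) = 1 (factor: 391 = 17^1 · 23). Additivity: v_p(xy) = v_p(x) + v_p(y) = 3 + 1 = 4. (Direct check: xy = 40340643 = 17^4 · (483).)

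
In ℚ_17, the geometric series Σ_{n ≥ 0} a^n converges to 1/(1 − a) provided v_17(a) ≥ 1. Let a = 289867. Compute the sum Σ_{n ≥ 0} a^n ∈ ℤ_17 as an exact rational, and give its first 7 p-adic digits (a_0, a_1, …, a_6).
Σ a^n = 1/(1 − a) = -1/289866;  first 7 digits = (1, 0, 0, 8, 3, 0, 13)

v_17(a) = 3 ≥ 1, so the series converges in ℤ_17 to 1/(1 − a) = 1/(1 − 289867) = -1/289866. Expand this rational in ℤ_17: compute digits iteratively via d_i = x_i mod 17, x_{i+1} = (x_i − d_i)/17. The first 7 digits are (1, 0, 0, 8, 3, 0, 13).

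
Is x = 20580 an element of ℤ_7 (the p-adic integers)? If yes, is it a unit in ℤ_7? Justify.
x ∈ ℤ_7 but not a unit; v_7(x) = 3 > 0

ℤ_7 = {x ∈ ℚ_7 : v_7(x) ≥ 0} and ℤ_7^× = {x ∈ ℤ_7 : v_7(x) = 0}. Here v_7(20580) = v_7(num) − v_7(den) = 3; compare against these criteria.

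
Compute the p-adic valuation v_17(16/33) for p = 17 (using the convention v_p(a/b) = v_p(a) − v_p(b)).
v_17(16/33) = 0

Factor powers of 17 from the numerator and denominator of the reduced fraction: 16 = 17^0 · 16 and 33 = 17^0 · 33. Apply v_p(a/b) = v_p(a) − v_p(b): v_17(16/33) = 0 − 0 = 0.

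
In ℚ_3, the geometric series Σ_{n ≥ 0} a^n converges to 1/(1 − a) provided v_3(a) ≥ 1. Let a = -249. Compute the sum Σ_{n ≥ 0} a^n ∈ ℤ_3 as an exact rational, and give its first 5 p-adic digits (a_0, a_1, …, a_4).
Σ a^n = 1/(1 − a) = 1/250;  first 5 digits = (1, 1, 0, 2, 1)

v_3(a) = 1 ≥ 1, so the series converges in ℤ_3 to 1/(1 − a) = 1/(1 − (-249)) = 1/250. Expand this rational in ℤ_3: compute digits iteratively via d_i = x_i mod 3, x_{i+1} = (x_i − d_i)/3. The first 5 digits are (1, 1, 0, 2, 1).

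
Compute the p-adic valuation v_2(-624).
v_2(-624) = 4

v_2(n) is the largest exponent k such that 2^k divides n. Factor out: -624 = -2^4 · 39. (Sign doesn't affect v_p.) So v_2(-624) = 4.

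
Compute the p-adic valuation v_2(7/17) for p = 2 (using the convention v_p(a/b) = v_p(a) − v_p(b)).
v_2(7/17) = 0

Factor powers of 2 from the numerator and denominator of the reduced fraction: 7 = 2^0 · 7 and 17 = 2^0 · 17. Apply v_p(a/b) = v_p(a) − v_p(b): v_2(7/17) = 0 − 0 = 0.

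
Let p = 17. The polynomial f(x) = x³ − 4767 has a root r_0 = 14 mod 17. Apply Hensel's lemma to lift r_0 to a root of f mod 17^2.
r_1 = 14 (mod 289)

Hensel: r_{i+1} = r_i − f(r_i)/f′(r_i) mod 17^{i+2}, where f′(x) = 3x². Iterate:
  r_0 = 14 (mod 17)
  r_1 = 14 (mod 289)
Final: r = 14 with f(r) ≡ 0 mod 17^2.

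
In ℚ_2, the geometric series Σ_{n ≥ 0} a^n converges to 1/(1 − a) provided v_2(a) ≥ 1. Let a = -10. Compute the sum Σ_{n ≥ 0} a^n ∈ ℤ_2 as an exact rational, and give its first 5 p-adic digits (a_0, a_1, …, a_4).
Σ a^n = 1/(1 − a) = 1/11;  first 5 digits = (1, 1, 0, 0, 0)

v_2(a) = 1 ≥ 1, so the series converges in ℤ_2 to 1/(1 − a) = 1/(1 − (-10)) = 1/11. Expand this rational in ℤ_2: compute digits iteratively via d_i = x_i mod 2, x_{i+1} = (x_i − d_i)/2. The first 5 digits are (1, 1, 0, 0, 0).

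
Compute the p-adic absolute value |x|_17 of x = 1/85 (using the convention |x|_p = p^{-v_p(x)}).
|1/85|_17 = 17

Step 1 — compute v_17(x) by factoring powers of 17 out of the numerator and denominator: v_17(1/85) = -1. Step 2 — apply |x|_p = p^{-v_p(x)} = 17^{1} = 17.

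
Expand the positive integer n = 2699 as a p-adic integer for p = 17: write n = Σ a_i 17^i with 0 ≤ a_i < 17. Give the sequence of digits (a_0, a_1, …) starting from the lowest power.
(a_0, a_1, …) = (13, 5, 9)

Repeated division by 17 gives the digits low-to-high: 2699 = 13 + 5·17^1 + 9·17^2. Digit sequence: (13, 5, 9).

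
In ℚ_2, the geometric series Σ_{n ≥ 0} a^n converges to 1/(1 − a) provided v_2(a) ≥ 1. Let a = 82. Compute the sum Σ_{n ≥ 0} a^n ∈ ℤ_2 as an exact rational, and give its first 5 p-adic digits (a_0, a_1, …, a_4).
Σ a^n = 1/(1 − a) = -1/81;  first 5 digits = (1, 1, 1, 1, 0)

v_2(a) = 1 ≥ 1, so the series converges in ℤ_2 to 1/(1 − a) = 1/(1 − 82) = -1/81. Expand this rational in ℤ_2: compute digits iteratively via d_i = x_i mod 2, x_{i+1} = (x_i − d_i)/2. The first 5 digits are (1, 1, 1, 1, 0).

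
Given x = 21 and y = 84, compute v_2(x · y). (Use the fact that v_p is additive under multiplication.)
v_2(1764) = 2

v_p(x) = 0 (factor: 21 = 2^0 · 21); v_p(y) = 2 (factor: 84 = 2^2 · 21). Additivity: v_p(xy) = v_p(x) + v_p(y) = 0 + 2 = 2. (Direct check: xy = 1764 = 2^2 · (441).)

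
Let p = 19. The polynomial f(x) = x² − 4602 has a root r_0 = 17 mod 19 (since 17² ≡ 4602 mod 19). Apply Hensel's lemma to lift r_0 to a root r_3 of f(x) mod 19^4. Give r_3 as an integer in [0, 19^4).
r_3 = 115271 (mod 130321)

Hensel's recurrence: r_{i+1} = r_i − f(r_i)·(f′(r_i))^{-1} mod 19^{i+2}, with f′(x) = 2x. Iterate:
  r_0 = 17 (mod 19)
  r_1 = 112 (mod 361)
  r_2 = 5527 (mod 6859)
  r_3 = 115271 (mod 130321)
Final: r_3 = 115271, and one checks f(r_3) ≡ 0 mod 19^4.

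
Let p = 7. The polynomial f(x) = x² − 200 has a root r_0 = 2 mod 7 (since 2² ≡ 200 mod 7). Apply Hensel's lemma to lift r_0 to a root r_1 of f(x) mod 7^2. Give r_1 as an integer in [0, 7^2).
r_1 = 2 (mod 49)

Hensel's recurrence: r_{i+1} = r_i − f(r_i)·(f′(r_i))^{-1} mod 7^{i+2}, with f′(x) = 2x. Iterate:
  r_0 = 2 (mod 7)
  r_1 = 2 (mod 49)
Final: r_1 = 2, and one checks f(r_1) ≡ 0 mod 7^2.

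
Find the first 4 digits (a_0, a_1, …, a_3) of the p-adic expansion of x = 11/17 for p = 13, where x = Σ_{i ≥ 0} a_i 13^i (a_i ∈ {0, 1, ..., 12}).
(a_0, …, a_3) = (6, 8, 7, 4)

v_13(11/17) = 0 (numerator and denominator both coprime to 13), so x ∈ ℤ_13^×. Compute digits iteratively via a_i = x_i mod 13, x_{i+1} = (x_i − a_i)/13, with x_0 = x:
  x_0 = 11/17;  a_0 = 6;  x_1 = (x_0 − 6)/13 = -7/17
  x_1 = -7/17;  a_1 = 8;  x_2 = (x_1 − 8)/13 = -11/17
  x_2 = -11/17;  a_2 = 7;  x_3 = (x_2 − 7)/13 = -10/17
  x_3 = -10/17;  a_3 = 4;  x_4 = (x_3 − 4)/13 = -6/17
Digits: (6, 8, 7, 4).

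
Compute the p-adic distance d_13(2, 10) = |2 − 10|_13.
d_13(2, 10) = 1

Step 1 — x − y = 2 − 10 = -8. Step 2 — v_13(-8) = 0 (factor: -8 = −(13^0 · 8); the sign does not affect v_p). Step 3 — |x − y|_13 = 13^{0} = 1.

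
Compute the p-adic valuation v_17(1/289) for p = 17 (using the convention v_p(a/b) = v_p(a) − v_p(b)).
v_17(1/289) = -2

Factor powers of 17 from the numerator and denominator of the reduced fraction: 1 = 17^0 · 1 and 289 = 17^2 · 1. Apply v_p(a/b) = v_p(a) − v_p(b): v_17(1/289) = 0 − 2 = -2.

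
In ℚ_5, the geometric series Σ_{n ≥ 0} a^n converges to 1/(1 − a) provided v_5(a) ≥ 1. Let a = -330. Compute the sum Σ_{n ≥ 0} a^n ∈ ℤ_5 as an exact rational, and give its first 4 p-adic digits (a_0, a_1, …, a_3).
Σ a^n = 1/(1 − a) = 1/331;  first 4 digits = (1, 4, 2, 2)

v_5(a) = 1 ≥ 1, so the series converges in ℤ_5 to 1/(1 − a) = 1/(1 − (-330)) = 1/331. Expand this rational in ℤ_5: compute digits iteratively via d_i = x_i mod 5, x_{i+1} = (x_i − d_i)/5. The first 4 digits are (1, 4, 2, 2).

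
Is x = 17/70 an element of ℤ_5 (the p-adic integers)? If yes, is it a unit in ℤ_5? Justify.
x ∉ ℤ_5 (v_5(x) = -1 < 0)

ℤ_5 = {x ∈ ℚ_5 : v_5(x) ≥ 0} and ℤ_5^× = {x ∈ ℤ_5 : v_5(x) = 0}. Here v_5(17/70) = v_5(num) − v_5(den) = -1; compare against these criteria.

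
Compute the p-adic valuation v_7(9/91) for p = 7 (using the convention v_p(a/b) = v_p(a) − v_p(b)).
v_7(9/91) = -1

Factor powers of 7 from the numerator and denominator of the reduced fraction: 9 = 7^0 · 9 and 91 = 7^1 · 13. Apply v_p(a/b) = v_p(a) − v_p(b): v_7(9/91) = 0 − 1 = -1.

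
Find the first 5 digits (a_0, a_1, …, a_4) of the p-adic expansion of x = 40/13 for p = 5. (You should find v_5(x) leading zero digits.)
(a_0, …, a_4) = (0, 1, 3, 4, 1)

v_5(40/13) = 1, so a_0 = ... = a_0 = 0. Factor out: x = 5^1 · u with u = 8/13 a unit in ℤ_5. Expand u iteratively via a_{v+i} = u_i mod 5, u_{i+1} = (u_i − a_{v+i})/5:
  u_0 = 8/13;  a_1 = 1;  u_1 = (u_0 − 1)/5 = -1/13
  u_1 = -1/13;  a_2 = 3;  u_2 = (u_1 − 3)/5 = -8/13
  u_2 = -8/13;  a_3 = 4;  u_3 = (u_2 − 4)/5 = -12/13
  u_3 = -12/13;  a_4 = 1;  u_4 = (u_3 − 1)/5 = -5/13
Digits: (0, 1, 3, 4, 1).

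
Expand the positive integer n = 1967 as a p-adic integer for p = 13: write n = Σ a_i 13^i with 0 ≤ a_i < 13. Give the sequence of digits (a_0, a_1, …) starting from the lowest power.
(a_0, a_1, …) = (4, 8, 11)

Repeated division by 13 gives the digits low-to-high: 1967 = 4 + 8·13^1 + 11·13^2. Digit sequence: (4, 8, 11).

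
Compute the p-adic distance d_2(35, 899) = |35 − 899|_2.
d_2(35, 899) = 1/32

Step 1 — x − y = 35 − 899 = -864. Step 2 — v_2(-864) = 5 (factor: -864 = −(2^5 · 27); the sign does not affect v_p). Step 3 — |x − y|_2 = 2^{-5} = 1/32.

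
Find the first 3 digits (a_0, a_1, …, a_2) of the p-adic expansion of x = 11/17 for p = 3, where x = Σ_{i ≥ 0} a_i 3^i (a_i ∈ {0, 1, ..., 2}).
(a_0, …, a_2) = (1, 2, 0)

v_3(11/17) = 0 (numerator and denominator both coprime to 3), so x ∈ ℤ_3^×. Compute digits iteratively via a_i = x_i mod 3, x_{i+1} = (x_i − a_i)/3, with x_0 = x:
  x_0 = 11/17;  a_0 = 1;  x_1 = (x_0 − 1)/3 = -2/17
  x_1 = -2/17;  a_1 = 2;  x_2 = (x_1 − 2)/3 = -12/17
  x_2 = -12/17;  a_2 = 0;  x_3 = (x_2 − 0)/3 = -4/17
Digits: (1, 2, 0).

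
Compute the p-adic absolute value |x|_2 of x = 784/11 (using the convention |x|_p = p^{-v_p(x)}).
|784/11|_2 = 1/16

Step 1 — compute v_2(x) by factoring powers of 2 out of the numerator and denominator: v_2(784/11) = 4. Step 2 — apply |x|_p = p^{-v_p(x)} = 2^{-4} = 1/16.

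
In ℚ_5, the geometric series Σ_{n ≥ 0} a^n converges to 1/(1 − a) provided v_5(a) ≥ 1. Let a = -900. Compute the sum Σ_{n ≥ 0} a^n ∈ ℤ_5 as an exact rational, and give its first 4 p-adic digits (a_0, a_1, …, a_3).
Σ a^n = 1/(1 − a) = 1/901;  first 4 digits = (1, 0, 4, 2)

v_5(a) = 2 ≥ 1, so the series converges in ℤ_5 to 1/(1 − a) = 1/(1 − (-900)) = 1/901. Expand this rational in ℤ_5: compute digits iteratively via d_i = x_i mod 5, x_{i+1} = (x_i − d_i)/5. The first 4 digits are (1, 0, 4, 2).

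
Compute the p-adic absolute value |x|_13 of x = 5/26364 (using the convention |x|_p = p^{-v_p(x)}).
|5/26364|_13 = 2197

Step 1 — compute v_13(x) by factoring powers of 13 out of the numerator and denominator: v_13(5/26364) = -3. Step 2 — apply |x|_p = p^{-v_p(x)} = 13^{3} = 2197.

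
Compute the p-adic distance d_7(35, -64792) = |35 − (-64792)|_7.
d_7(35, -64792) = 1/2401

Step 1 — x − y = 35 − (-64792) = 64827. Step 2 — v_7(64827) = 4 (factor: 64827 = (7^4 · 27); the sign does not affect v_p). Step 3 — |x − y|_7 = 7^{-4} = 1/2401.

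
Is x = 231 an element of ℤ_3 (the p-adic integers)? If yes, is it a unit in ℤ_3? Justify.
x ∈ ℤ_3 but not a unit; v_3(x) = 1 > 0

ℤ_3 = {x ∈ ℚ_3 : v_3(x) ≥ 0} and ℤ_3^× = {x ∈ ℤ_3 : v_3(x) = 0}. Here v_3(231) = v_3(num) − v_3(den) = 1; compare against these criteria.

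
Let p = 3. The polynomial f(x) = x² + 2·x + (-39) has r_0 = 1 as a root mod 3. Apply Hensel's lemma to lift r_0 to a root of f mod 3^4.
r_3 = 10 (mod 81)

Hensel: r_{i+1} = r_i − f(r_i)·(f′(r_i))^{-1} mod 3^{i+2}, f′(x) = 2x + 2. Iterate:
  r_0 = 1 (mod 3)
  r_1 = 1 (mod 9)
  r_2 = 10 (mod 27)
  r_3 = 10 (mod 81)
Final: r = 10 satisfies f(r) ≡ 0 mod 3^4.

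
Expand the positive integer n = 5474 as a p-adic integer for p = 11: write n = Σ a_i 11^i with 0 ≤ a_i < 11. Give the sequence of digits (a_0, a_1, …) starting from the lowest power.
(a_0, a_1, …) = (7, 2, 1, 4)

Repeated division by 11 gives the digits low-to-high: 5474 = 7 + 2·11^1 + 1·11^2 + 4·11^3. Digit sequence: (7, 2, 1, 4).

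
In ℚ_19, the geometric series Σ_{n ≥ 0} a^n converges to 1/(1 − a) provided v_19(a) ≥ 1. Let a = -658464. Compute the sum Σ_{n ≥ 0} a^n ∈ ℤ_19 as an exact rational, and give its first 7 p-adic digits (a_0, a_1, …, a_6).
Σ a^n = 1/(1 − a) = 1/658465;  first 7 digits = (1, 0, 0, 18, 13, 18, 0)

v_19(a) = 3 ≥ 1, so the series converges in ℤ_19 to 1/(1 − a) = 1/(1 − (-658464)) = 1/658465. Expand this rational in ℤ_19: compute digits iteratively via d_i = x_i mod 19, x_{i+1} = (x_i − d_i)/19. The first 7 digits are (1, 0, 0, 18, 13, 18, 0).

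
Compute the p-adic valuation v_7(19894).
v_7(19894) = 3

v_7(n) is the largest exponent k such that 7^k divides n. Factor out: 19894 = 7^3 · 58. (Sign doesn't affect v_p.) So v_7(19894) = 3.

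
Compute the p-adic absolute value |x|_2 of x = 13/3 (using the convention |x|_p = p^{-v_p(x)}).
|13/3|_2 = 1

Step 1 — compute v_2(x) by factoring powers of 2 out of the numerator and denominator: v_2(13/3) = 0. Step 2 — apply |x|_p = p^{-v_p(x)} = 2^{0} = 1.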